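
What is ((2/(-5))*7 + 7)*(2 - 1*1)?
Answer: 21/5 ≈ 4.2000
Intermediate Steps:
((2/(-5))*7 + 7)*(2 - 1*1) = ((2*(-1/5))*7 + 7)*(2 - 1) = (-2/5*7 + 7)*1 = (-14/5 + 7)*1 = (21/5)*1 = 21/5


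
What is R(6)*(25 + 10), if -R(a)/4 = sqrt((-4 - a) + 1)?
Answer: -420*I ≈ -420.0*I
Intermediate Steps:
R(a) = -4*sqrt(-3 - a) (R(a) = -4*sqrt((-4 - a) + 1) = -4*sqrt(-3 - a))
R(6)*(25 + 10) = (-4*sqrt(-3 - 1*6))*(25 + 10) = -4*sqrt(-3 - 6)*35 = -12*I*35 = -420*I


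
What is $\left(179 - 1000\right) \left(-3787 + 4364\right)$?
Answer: $-473717$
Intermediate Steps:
$\left(179 - 1000\right) \left(-3787 + 4364\right) = \left(-821\right) 577 = -473717$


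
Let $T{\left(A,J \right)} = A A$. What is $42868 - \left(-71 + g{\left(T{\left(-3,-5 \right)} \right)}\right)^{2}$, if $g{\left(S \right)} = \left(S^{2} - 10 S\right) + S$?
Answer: $37827$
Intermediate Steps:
$T{\left(A,J \right)} = A^{2}$
$g{\left(S \right)} = S^{2} - 9 S$
$42868 - \left(-71 + g{\left(T{\left(-3,-5 \right)} \right)}\right)^{2} = 42868 - \left(-71 + \left(-3\right)^{2} \left(-9 + \left(-3\right)^{2}\right)\right)^{2} = 42868 - \left(-71 + 9 \left(-9 + 9\right)\right)^{2} = 42868 - \left(-71 + 9 \cdot 0\right)^{2} = 42868 - \left(-71 + 0\right)^{2} = 42868 - \left(-71\right)^{2} = 42868 - 5041 = 37827$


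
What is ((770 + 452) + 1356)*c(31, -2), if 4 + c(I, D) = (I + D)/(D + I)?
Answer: -7734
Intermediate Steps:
c(I, D) = -3 (c(I, D) = -4 + (I + D)/(D + I) = -4 + (D + I)/(D + I) = -4 + 1 = -3)
((770 + 452) + 1356)*c(31, -2) = ((770 + 452) + 1356)*(-3) = (1222 + 1356)*(-3) = 2578*(-3) = -7734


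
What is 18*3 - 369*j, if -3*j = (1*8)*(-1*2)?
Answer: -1914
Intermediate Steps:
j = 16/3 (j = -1*8*(-1*2)/3 = -8*(-2)/3 = -⅓*(-16) = 16/3 ≈ 5.3333)
18*3 - 369*j = 18*3 - 369*16/3 = 54 - 1968 = -1914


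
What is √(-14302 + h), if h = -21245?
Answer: 17*I*√123 ≈ 188.54*I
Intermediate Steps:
√(-14302 + h) = √(-14302 - 21245) = √(-35547) = 17*I*√123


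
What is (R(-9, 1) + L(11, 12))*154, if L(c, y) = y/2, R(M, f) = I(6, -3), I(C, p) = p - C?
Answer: -462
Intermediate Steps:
R(M, f) = -9 (R(M, f) = -3 - 1*6 = -3 - 6 = -9)
L(c, y) = y/2 (L(c, y) = y*(1/2) = y/2)
(R(-9, 1) + L(11, 12))*154 = (-9 + (1/2)*12)*154 = (-9 + 6)*154 = -3*154 = -462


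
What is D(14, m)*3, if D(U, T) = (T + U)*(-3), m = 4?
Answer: -162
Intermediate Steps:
D(U, T) = -3*T - 3*U
D(14, m)*3 = (-3*4 - 3*14)*3 = (-12 - 42)*3 = -54*3 = -162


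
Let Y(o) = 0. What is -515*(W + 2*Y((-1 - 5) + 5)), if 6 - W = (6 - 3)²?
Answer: 1545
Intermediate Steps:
W = -3 (W = 6 - (6 - 3)² = 6 - 1*3² = 6 - 1*9 = 6 - 9 = -3)
-515*(W + 2*Y((-1 - 5) + 5)) = -515*(-3 + 2*0) = -515*(-3 + 0) = -515*(-3) = 1545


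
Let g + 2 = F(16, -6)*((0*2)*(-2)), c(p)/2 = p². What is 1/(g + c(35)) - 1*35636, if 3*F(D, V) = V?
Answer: -87236927/2448 ≈ -35636.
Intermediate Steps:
F(D, V) = V/3
c(p) = 2*p²
g = -2 (g = -2 + ((⅓)*(-6))*((0*2)*(-2)) = -2 - 0*(-2) = -2 - 2*0 = -2 + 0 = -2)
1/(g + c(35)) - 1*35636 = 1/(-2 + 2*35²) - 1*35636 = 1/(-2 + 2*1225) - 35636 = 1/(-2 + 2450) - 35636 = 1/2448 - 35636 = -87236927/2448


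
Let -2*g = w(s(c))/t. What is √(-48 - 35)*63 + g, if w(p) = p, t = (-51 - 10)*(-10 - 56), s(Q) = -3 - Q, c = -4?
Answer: -1/8052 + 63*I*√83 ≈ -0.00012419 + 573.96*I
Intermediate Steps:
t = 4026 (t = -61*(-66) = 4026)
g = -1/8052 (g = -(-3 - 1*(-4))/(2*4026) = -(-3 + 4)/(2*4026) = -1/(2*4026) = -½*1/4026 = -1/8052 ≈ -0.00012419)
√(-48 - 35)*63 + g = √(-48 - 35)*63 - 1/8052 = √(-83)*63 - 1/8052 = (I*√83)*63 - 1/8052 = 63*I*√83 - 1/8052 = -1/8052 + 63*I*√83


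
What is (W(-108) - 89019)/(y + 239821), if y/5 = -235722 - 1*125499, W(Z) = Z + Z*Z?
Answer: 4077/82436 ≈ 0.049457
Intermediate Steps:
W(Z) = Z + Z**2
y = -1806105 (y = 5*(-235722 - 1*125499) = 5*(-235722 - 125499) = 5*(-361221) = -1806105)
(W(-108) - 89019)/(y + 239821) = (-108*(1 - 108) - 89019)/(-1806105 + 239821) = (-108*(-107) - 89019)/(-1566284) = (11556 - 89019)*(-1/1566284) = -77463*(-1/1566284) = 4077/82436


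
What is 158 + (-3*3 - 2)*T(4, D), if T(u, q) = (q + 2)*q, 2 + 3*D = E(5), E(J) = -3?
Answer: 1477/9 ≈ 164.11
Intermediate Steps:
D = -5/3 (D = -2/3 + (1/3)*(-3) = -2/3 - 1 = -5/3 ≈ -1.6667)
T(u, q) = q*(2 + q) (T(u, q) = (2 + q)*q = q*(2 + q))
158 + (-3*3 - 2)*T(4, D) = 158 + (-3*3 - 2)*(-5*(2 - 5/3)/3) = 158 + (-9 - 2)*(-5/3*1/3) = 158 - 11*(-5/9) = 158 + 55/9 = 1477/9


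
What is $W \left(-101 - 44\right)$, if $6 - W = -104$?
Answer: $-15950$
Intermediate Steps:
$W = 110$ ($W = 6 - -104 = 6 + 104 = 110$)
$W \left(-101 - 44\right) = 110 \left(-101 - 44\right) = 110 \left(-145\right) = -15950$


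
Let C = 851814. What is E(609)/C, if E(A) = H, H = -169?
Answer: -169/851814 ≈ -0.00019840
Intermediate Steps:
E(A) = -169
E(609)/C = -169/851814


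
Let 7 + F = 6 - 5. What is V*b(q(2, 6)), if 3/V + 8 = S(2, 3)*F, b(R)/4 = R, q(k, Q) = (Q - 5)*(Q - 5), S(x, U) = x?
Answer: -3/5 ≈ -0.60000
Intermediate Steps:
q(k, Q) = (-5 + Q)**2 (q(k, Q) = (-5 + Q)*(-5 + Q) = (-5 + Q)**2)
b(R) = 4*R
F = -6 (F = -7 + (6 - 5) = -7 + 1 = -6)
V = -3/20 (V = 3/(-8 + 2*(-6)) = 3/(-8 - 12) = 3/(-20) = 3*(-1/20) = -3/20 ≈ -0.15000)
V*b(q(2, 6)) = -3*(-5 + 6)**2/5 = -3*1**2/5 = -3/5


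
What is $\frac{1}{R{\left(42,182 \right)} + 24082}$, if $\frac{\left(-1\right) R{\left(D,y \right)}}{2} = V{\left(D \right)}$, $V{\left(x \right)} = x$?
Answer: $\frac{1}{23998} \approx 4.167 \cdot 10^{-5}$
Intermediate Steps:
$R{\left(D,y \right)} = - 2 D$
$\frac{1}{R{\left(42,182 \right)} + 24082} = \frac{1}{\left(-2\right) 42 + 24082} = \frac{1}{-84 + 24082} = \frac{1}{23998}$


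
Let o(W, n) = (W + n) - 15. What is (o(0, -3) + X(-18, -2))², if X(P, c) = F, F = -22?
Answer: 1600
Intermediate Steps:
X(P, c) = -22
o(W, n) = -15 + W + n
(o(0, -3) + X(-18, -2))² = ((-15 + 0 - 3) - 22)² = (-18 - 22)² = (-40)² = 1600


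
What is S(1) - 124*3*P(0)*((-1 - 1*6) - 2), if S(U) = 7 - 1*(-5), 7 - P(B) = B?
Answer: 23448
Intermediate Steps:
P(B) = 7 - B
S(U) = 12 (S(U) = 7 + 5 = 12)
S(1) - 124*3*P(0)*((-1 - 1*6) - 2) = 12 - 124*3*(7 - 1*0)*((-1 - 1*6) - 2) = 12 - 124*3*(7 + 0)*((-1 - 6) - 2) = 12 - 124*3*7*(-7 - 2) = 12 - 2604*(-9) = 12 - 124*(-189) = 12 + 23436 = 23448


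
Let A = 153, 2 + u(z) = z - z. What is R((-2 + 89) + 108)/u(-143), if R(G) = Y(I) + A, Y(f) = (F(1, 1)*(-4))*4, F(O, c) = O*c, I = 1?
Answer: -137/2 ≈ -68.500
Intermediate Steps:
u(z) = -2 (u(z) = -2 + (z - z) = -2 + 0 = -2)
Y(f) = -16 (Y(f) = ((1*1)*(-4))*4 = (1*(-4))*4 = -4*4 = -16)
R(G) = 137 (R(G) = -16 + 153 = 137)
R((-2 + 89) + 108)/u(-143) = 137/(-2) = 137*(-1/2) = -137/2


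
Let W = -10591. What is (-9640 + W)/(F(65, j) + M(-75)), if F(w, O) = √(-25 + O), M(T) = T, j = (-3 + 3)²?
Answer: 60693/226 + 20231*I/1130 ≈ 268.55 + 17.904*I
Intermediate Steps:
j = 0 (j = 0² = 0)
(-9640 + W)/(F(65, j) + M(-75)) = (-9640 - 10591)/(√(-25 + 0) - 75) = -20231/(√(-25) - 75) = -20231/(5*I - 75) = -20231*(-75 - 5*I)/5650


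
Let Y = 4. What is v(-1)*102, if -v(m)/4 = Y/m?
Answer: 1632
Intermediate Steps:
v(m) = -16/m
v(-1)*102 = -16/(-1)*102 = -16*(-1)*102 = 16*102 = 1632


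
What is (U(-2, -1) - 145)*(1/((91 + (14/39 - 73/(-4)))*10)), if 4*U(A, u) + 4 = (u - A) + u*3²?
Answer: -11544/85495 ≈ -0.13503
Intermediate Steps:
U(A, u) = -1 - A/4 + 5*u/2 (U(A, u) = -1 + ((u - A) + u*3²)/4 = -1 + ((u - A) + u*9)/4 = -1 + ((u - A) + 9*u)/4 = -1 + (-A + 10*u)/4 = -1 + (-A/4 + 5*u/2) = -1 - A/4 + 5*u/2)
(U(-2, -1) - 145)*(1/((91 + (14/39 - 73/(-4)))*10)) = ((-1 - ¼*(-2) + (5/2)*(-1)) - 145)*(1/((91 + (14/39 - 73/(-4)))*10)) = ((-1 + ½ - 5/2) - 145)*((⅒)/(91 + (14*(1/39) - 73*(-¼)))) = (-3 - 145)*((⅒)/(91 + (14/39 + 73/4))) = -148/((91 + 2903/156)*10) = -148/(17099/156*10) = -23088/(17099*10) = -148*78/85495 = -11544/85495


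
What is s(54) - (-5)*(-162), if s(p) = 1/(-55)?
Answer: -44551/55 ≈ -810.02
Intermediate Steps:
s(p) = -1/55
s(54) - (-5)*(-162) = -1/55 - (-5)*(-162) = -1/55 - 1*810 = -1/55 - 810 = -44551/55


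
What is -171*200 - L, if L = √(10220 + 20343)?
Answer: -34200 - √30563 ≈ -34375.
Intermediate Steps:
L = √30563 ≈ 174.82
-171*200 - L = -171*200 - √30563 = -34200 - √30563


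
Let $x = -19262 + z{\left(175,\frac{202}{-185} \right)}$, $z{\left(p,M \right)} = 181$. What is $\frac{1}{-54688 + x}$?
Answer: $- \frac{1}{73769} \approx -1.3556 \cdot 10^{-5}$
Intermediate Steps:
$x = -19081$ ($x = -19262 + 181 = -19081$)
$\frac{1}{-54688 + x} = \frac{1}{-54688 - 19081} = \frac{1}{-73769} = - \frac{1}{73769}$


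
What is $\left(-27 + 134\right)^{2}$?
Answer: $11449$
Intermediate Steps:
$\left(-27 + 134\right)^{2} = 107^{2} = 11449$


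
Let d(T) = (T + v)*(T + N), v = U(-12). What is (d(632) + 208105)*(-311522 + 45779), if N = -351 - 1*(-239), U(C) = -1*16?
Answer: -140425244775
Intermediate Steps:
U(C) = -16
v = -16
N = -112 (N = -351 + 239 = -112)
d(T) = (-112 + T)*(-16 + T) (d(T) = (T - 16)*(T - 112) = (-16 + T)*(-112 + T) = (-112 + T)*(-16 + T))
(d(632) + 208105)*(-311522 + 45779) = ((1792 + 632**2 - 128*632) + 208105)*(-311522 + 45779) = ((1792 + 399424 - 80896) + 208105)*(-265743) = (320320 + 208105)*(-265743) = 528425*(-265743) = -140425244775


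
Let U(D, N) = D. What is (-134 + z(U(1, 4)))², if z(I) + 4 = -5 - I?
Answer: 20736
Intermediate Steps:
z(I) = -9 - I (z(I) = -4 + (-5 - I) = -9 - I)
(-134 + z(U(1, 4)))² = (-134 + (-9 - 1*1))² = (-134 + (-9 - 1))² = (-134 - 10)² = (-144)² = 20736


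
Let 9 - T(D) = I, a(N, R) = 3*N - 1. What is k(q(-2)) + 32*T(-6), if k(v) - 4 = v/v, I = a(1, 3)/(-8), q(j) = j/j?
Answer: 301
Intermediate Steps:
q(j) = 1
a(N, R) = -1 + 3*N
I = -1/4 (I = (-1 + 3*1)/(-8) = (-1 + 3)*(-1/8) = 2*(-1/8) = -1/4 ≈ -0.25000)
k(v) = 5 (k(v) = 4 + v/v = 4 + 1 = 5)
T(D) = 37/4 (T(D) = 9 - 1*(-1/4) = 9 + 1/4 = 37/4)
k(q(-2)) + 32*T(-6) = 5 + 32*(37/4) = 5 + 296 = 301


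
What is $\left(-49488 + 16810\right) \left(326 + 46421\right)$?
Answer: $-1527598466$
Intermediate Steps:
$\left(-49488 + 16810\right) \left(326 + 46421\right) = \left(-32678\right) 46747 = -1527598466$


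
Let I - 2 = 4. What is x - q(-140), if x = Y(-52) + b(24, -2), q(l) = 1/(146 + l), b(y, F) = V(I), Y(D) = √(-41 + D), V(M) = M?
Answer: 35/6 + I*√93 ≈ 5.8333 + 9.6436*I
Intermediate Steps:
I = 6 (I = 2 + 4 = 6)
b(y, F) = 6
x = 6 + I*√93 (x = √(-41 - 52) + 6 = √(-93) + 6 = I*√93 + 6 = 6 + I*√93 ≈ 6.0 + 9.6436*I)
x - q(-140) = (6 + I*√93) - 1/(146 - 140) = (6 + I*√93) - 1/6 = (6 + I*√93) - 1*⅙ = (6 + I*√93) - ⅙ = 35/6 + I*√93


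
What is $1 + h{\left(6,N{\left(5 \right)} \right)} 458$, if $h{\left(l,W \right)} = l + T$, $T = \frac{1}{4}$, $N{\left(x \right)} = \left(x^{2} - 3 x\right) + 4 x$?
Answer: $\frac{5727}{2} \approx 2863.5$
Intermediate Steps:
$N{\left(x \right)} = x + x^{2}$
$T = \frac{1}{4} \approx 0.25$
$h{\left(l,W \right)} = \frac{1}{4} + l$ ($h{\left(l,W \right)} = l + \frac{1}{4} = \frac{1}{4} + l$)
$1 + h{\left(6,N{\left(5 \right)} \right)} 458 = 1 + \left(\frac{1}{4} + 6\right) 458 = 1 + \frac{25}{4} \cdot 458 = 1 + \frac{5725}{2} = \frac{5727}{2}$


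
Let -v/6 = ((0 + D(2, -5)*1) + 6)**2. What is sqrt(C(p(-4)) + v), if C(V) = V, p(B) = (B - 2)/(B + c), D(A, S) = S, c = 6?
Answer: 3*I ≈ 3.0*I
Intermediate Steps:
p(B) = (-2 + B)/(6 + B) (p(B) = (B - 2)/(B + 6) = (-2 + B)/(6 + B))
v = -6 (v = -6*((0 - 5*1) + 6)**2 = -6*((0 - 5) + 6)**2 = -6*(-5 + 6)**2 = -6*1**2 = -6*1 = -6)
sqrt(C(p(-4)) + v) = sqrt((-2 - 4)/(6 - 4) - 6) = sqrt(-6/2 - 6) = sqrt((1/2)*(-6) - 6) = sqrt(-3 - 6) = sqrt(-9) = 3*I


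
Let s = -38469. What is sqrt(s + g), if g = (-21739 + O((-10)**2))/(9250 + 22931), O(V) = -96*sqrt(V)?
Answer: 2*I*sqrt(9959967913857)/32181 ≈ 196.14*I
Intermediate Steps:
g = -22699/32181 (g = (-21739 - 96*sqrt((-10)**2))/(9250 + 22931) = (-21739 - 96*sqrt(100))/32181 = (-21739 - 96*10)*(1/32181) = (-21739 - 960)*(1/32181) = -22699*1/32181 = -22699/32181 ≈ -0.70535)
sqrt(s + g) = sqrt(-38469 - 22699/32181) = sqrt(-1237993588/32181) = 2*I*sqrt(9959967913857)/32181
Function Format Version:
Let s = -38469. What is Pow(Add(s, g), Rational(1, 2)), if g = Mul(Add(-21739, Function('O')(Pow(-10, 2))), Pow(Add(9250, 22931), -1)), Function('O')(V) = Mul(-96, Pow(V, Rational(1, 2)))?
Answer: Mul(Rational(2, 32181), I, Pow(9959967913857, Rational(1, 2))) ≈ Mul(196.14, I)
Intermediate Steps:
g = Rational(-22699, 32181) (g = Mul(Add(-21739, Mul(-96, Pow(Pow(-10, 2), Rational(1, 2)))), Pow(Add(9250, 22931), -1)) = Mul(Add(-21739, Mul(-96, Pow(100, Rational(1, 2)))), Pow(32181, -1)) = Mul(Add(-21739, Mul(-96, 10)), Rational(1, 32181)) = Mul(Add(-21739, -960), Rational(1, 32181)) = Mul(-22699, Rational(1, 32181)) = Rational(-22699, 32181) ≈ -0.70535)
Pow(Add(s, g), Rational(1, 2)) = Pow(Add(-38469, Rational(-22699, 32181)), Rational(1, 2)) = Pow(Rational(-1237993588, 32181), Rational(1, 2)) = Mul(Rational(2, 32181), I, Pow(9959967913857, Rational(1, 2)))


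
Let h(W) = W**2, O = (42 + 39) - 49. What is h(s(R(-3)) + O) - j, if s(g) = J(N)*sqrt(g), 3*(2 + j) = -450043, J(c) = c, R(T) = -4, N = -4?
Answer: 452929/3 - 512*I ≈ 1.5098e+5 - 512.0*I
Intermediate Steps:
j = -450049/3 (j = -2 + (1/3)*(-450043) = -2 - 450043/3 = -450049/3 ≈ -1.5002e+5)
s(g) = -4*sqrt(g)
O = 32 (O = 81 - 49 = 32)
h(s(R(-3)) + O) - j = (-8*I + 32)**2 - 1*(-450049/3) = (-8*I + 32)**2 + 450049/3 = (32 - 8*I)**2 + 450049/3 = 450049/3 + (32 - 8*I)**2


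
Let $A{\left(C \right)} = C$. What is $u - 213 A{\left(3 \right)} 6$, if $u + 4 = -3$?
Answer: $-3841$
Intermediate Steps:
$u = -7$ ($u = -4 - 3 = -7$)
$u - 213 A{\left(3 \right)} 6 = -7 - 213 \cdot 3 \cdot 6 = -7 - 3834 = -3841$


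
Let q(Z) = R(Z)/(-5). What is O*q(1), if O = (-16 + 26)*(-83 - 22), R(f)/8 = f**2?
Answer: 1680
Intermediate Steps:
R(f) = 8*f**2
O = -1050 (O = 10*(-105) = -1050)
q(Z) = -8*Z**2/5 (q(Z) = (8*Z**2)/(-5) = (8*Z**2)*(-1/5) = -8*Z**2/5)
O*q(1) = -(-1680)*1**2 = -(-1680) = -1050*(-8/5) = 1680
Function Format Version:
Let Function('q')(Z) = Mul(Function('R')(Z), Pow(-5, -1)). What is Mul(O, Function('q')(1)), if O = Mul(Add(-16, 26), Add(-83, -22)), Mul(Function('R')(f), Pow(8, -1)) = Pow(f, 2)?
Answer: 1680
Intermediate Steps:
Function('R')(f) = Mul(8, Pow(f, 2))
O = -1050 (O = Mul(10, -105) = -1050)
Function('q')(Z) = Mul(Rational(-8, 5), Pow(Z, 2)) (Function('q')(Z) = Mul(Mul(8, Pow(Z, 2)), Pow(-5, -1)) = Mul(Mul(8, Pow(Z, 2)), Rational(-1, 5)) = Mul(Rational(-8, 5), Pow(Z, 2)))
Mul(O, Function('q')(1)) = Mul(-1050, Mul(Rational(-8, 5), Pow(1, 2))) = Mul(-1050, Mul(Rational(-8, 5), 1)) = Mul(-1050, Rational(-8, 5)) = 1680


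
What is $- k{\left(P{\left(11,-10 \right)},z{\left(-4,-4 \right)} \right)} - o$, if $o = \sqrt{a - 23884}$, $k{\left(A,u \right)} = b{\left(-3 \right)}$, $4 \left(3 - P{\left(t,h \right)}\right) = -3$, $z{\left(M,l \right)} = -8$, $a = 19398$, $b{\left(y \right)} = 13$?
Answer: $-13 - i \sqrt{4486} \approx -13.0 - 66.978 i$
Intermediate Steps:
$P{\left(t,h \right)} = \frac{15}{4}$ ($P{\left(t,h \right)} = 3 - - \frac{3}{4} = 3 + \frac{3}{4} = \frac{15}{4}$)
$k{\left(A,u \right)} = 13$
$o = i \sqrt{4486}$ ($o = \sqrt{19398 - 23884} = \sqrt{-4486} = i \sqrt{4486} \approx 66.978 i$)
$- k{\left(P{\left(11,-10 \right)},z{\left(-4,-4 \right)} \right)} - o = \left(-1\right) 13 - i \sqrt{4486} = -13 - i \sqrt{4486}$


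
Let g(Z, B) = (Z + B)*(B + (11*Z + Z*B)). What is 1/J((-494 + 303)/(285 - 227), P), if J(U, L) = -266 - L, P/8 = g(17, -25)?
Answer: -1/17098 ≈ -5.8486e-5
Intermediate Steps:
g(Z, B) = (B + Z)*(B + 11*Z + B*Z) (g(Z, B) = (B + Z)*(B + (11*Z + B*Z)) = (B + Z)*(B + 11*Z + B*Z))
P = 16832 (P = 8*((-25)**2 + 11*17**2 - 25*17**2 + 17*(-25)**2 + 12*(-25)*17) = 8*(625 + 11*289 - 25*289 + 17*625 - 5100) = 8*(625 + 3179 - 7225 + 10625 - 5100) = 8*2104 = 16832)
1/J((-494 + 303)/(285 - 227), P) = 1/(-266 - 1*16832) = 1/(-266 - 16832) = 1/(-17098) = -1/17098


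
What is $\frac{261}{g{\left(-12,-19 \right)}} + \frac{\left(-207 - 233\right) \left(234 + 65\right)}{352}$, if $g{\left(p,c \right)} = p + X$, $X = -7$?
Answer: $- \frac{29449}{76} \approx -387.49$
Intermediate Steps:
$g{\left(p,c \right)} = -7 + p$ ($g{\left(p,c \right)} = p - 7 = -7 + p$)
$\frac{261}{g{\left(-12,-19 \right)}} + \frac{\left(-207 - 233\right) \left(234 + 65\right)}{352} = \frac{261}{-7 - 12} + \frac{\left(-207 - 233\right) \left(234 + 65\right)}{352} = \frac{261}{-19} + \left(-440\right) 299 \cdot \frac{1}{352} = 261 \left(- \frac{1}{19}\right) - \frac{1495}{4} = - \frac{261}{19} - \frac{1495}{4} = - \frac{29449}{76}$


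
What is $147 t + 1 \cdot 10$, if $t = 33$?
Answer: $4861$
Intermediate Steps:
$147 t + 1 \cdot 10 = 147 \cdot 33 + 1 \cdot 10 = 4851 + 10 = 4861$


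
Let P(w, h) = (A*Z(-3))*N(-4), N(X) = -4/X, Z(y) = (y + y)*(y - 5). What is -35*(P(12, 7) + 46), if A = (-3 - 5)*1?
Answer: 11830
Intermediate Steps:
Z(y) = 2*y*(-5 + y) (Z(y) = (2*y)*(-5 + y) = 2*y*(-5 + y))
A = -8 (A = -8*1 = -8)
P(w, h) = -384 (P(w, h) = (-16*(-3)*(-5 - 3))*(-4/(-4)) = (-16*(-3)*(-8))*(-4*(-¼)) = -8*48*1 = -384*1 = -384)
-35*(P(12, 7) + 46) = -35*(-384 + 46) = -35*(-338) = 11830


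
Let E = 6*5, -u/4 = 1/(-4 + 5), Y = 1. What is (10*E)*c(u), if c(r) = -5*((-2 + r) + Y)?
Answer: 7500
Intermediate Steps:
u = -4 (u = -4/(-4 + 5) = -4/1 = -4*1 = -4)
E = 30
c(r) = 5 - 5*r (c(r) = -5*((-2 + r) + 1) = -5*(-1 + r) = 5 - 5*r)
(10*E)*c(u) = (10*30)*(5 - 5*(-4)) = 300*(5 + 20) = 300*25 = 7500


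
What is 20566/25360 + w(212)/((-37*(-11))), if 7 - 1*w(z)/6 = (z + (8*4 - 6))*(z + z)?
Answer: -7672667219/5160760 ≈ -1486.7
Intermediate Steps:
w(z) = 42 - 12*z*(26 + z) (w(z) = 42 - 6*(z + (8*4 - 6))*(z + z) = 42 - 6*(z + (32 - 6))*2*z = 42 - 6*(z + 26)*2*z = 42 - 6*(26 + z)*2*z = 42 - 12*z*(26 + z))
20566/25360 + w(212)/((-37*(-11))) = 20566/25360 + (42 - 312*212 - 12*212²)/((-37*(-11))) = 20566*(1/25360) + (42 - 66144 - 12*44944)/407 = 10283/12680 + (42 - 66144 - 539328)*(1/407) = 10283/12680 - 605430*1/407 = 10283/12680 - 605430/407 = -7672667219/5160760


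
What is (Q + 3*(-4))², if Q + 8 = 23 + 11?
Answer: 196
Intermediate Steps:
Q = 26 (Q = -8 + (23 + 11) = -8 + 34 = 26)
(Q + 3*(-4))² = (26 + 3*(-4))² = (26 - 12)² = 14² = 196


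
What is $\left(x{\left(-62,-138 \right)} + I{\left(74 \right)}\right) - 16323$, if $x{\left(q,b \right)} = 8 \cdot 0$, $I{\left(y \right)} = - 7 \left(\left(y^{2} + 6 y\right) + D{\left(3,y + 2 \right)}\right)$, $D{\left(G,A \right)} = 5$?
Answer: $-57798$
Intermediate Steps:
$I{\left(y \right)} = -35 - 42 y - 7 y^{2}$ ($I{\left(y \right)} = - 7 \left(\left(y^{2} + 6 y\right) + 5\right) = - 7 \left(5 + y^{2} + 6 y\right) = -35 - 42 y - 7 y^{2}$)
$x{\left(q,b \right)} = 0$
$\left(x{\left(-62,-138 \right)} + I{\left(74 \right)}\right) - 16323 = \left(0 - \left(3143 + 38332\right)\right) - 16323 = \left(0 - 41475\right) - 16323 = -41475 - 16323 = -57798$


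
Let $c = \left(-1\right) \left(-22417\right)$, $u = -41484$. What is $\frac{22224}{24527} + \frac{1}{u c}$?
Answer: $\frac{20667138280945}{22808805850356} \approx 0.9061$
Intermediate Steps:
$c = 22417$
$\frac{22224}{24527} + \frac{1}{u c} = \frac{22224}{24527} + \frac{1}{\left(-41484\right) 22417} = 22224 \cdot \frac{1}{24527} - \frac{1}{929946828} = \frac{22224}{24527} - \frac{1}{929946828} = \frac{20667138280945}{22808805850356}$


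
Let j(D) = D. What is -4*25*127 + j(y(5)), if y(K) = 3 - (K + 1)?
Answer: -12703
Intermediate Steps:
y(K) = 2 - K (y(K) = 3 - (1 + K) = 3 + (-1 - K) = 2 - K)
-4*25*127 + j(y(5)) = -4*25*127 + (2 - 1*5) = -100*127 + (2 - 5) = -12700 - 3 = -12703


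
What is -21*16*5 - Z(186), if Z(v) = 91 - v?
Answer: -1585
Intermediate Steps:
-21*16*5 - Z(186) = -21*16*5 - (91 - 1*186) = -336*5 - (91 - 186) = -1680 - 1*(-95) = -1680 + 95 = -1585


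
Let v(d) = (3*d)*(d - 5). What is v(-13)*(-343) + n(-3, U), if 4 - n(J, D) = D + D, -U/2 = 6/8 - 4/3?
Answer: -722353/3 ≈ -2.4078e+5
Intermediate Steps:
v(d) = 3*d*(-5 + d) (v(d) = (3*d)*(-5 + d) = 3*d*(-5 + d))
U = 7/6 (U = -2*(6/8 - 4/3) = -2*(6*(⅛) - 4*⅓) = -2*(¾ - 4/3) = -2*(-7/12) = 7/6 ≈ 1.1667)
n(J, D) = 4 - 2*D (n(J, D) = 4 - (D + D) = 4 - 2*D)
v(-13)*(-343) + n(-3, U) = (3*(-13)*(-5 - 13))*(-343) + (4 - 2*7/6) = (3*(-13)*(-18))*(-343) + (4 - 7/3) = 702*(-343) + 5/3 = -240786 + 5/3 = -722353/3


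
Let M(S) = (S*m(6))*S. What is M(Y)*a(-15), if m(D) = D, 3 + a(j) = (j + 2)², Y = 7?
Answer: 48804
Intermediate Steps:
a(j) = -3 + (2 + j)² (a(j) = -3 + (j + 2)² = -3 + (2 + j)²)
M(S) = 6*S² (M(S) = (S*6)*S = (6*S)*S = 6*S²)
M(Y)*a(-15) = (6*7²)*(-3 + (2 - 15)²) = (6*49)*(-3 + (-13)²) = 294*(-3 + 169) = 294*166 = 48804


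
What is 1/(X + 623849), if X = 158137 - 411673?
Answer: 1/370313 ≈ 2.7004e-6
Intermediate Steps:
X = -253536
1/(X + 623849) = 1/(-253536 + 623849) = 1/370313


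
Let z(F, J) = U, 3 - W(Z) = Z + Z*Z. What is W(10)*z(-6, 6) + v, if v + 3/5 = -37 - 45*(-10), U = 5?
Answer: -613/5 ≈ -122.60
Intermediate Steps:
W(Z) = 3 - Z - Z² (W(Z) = 3 - (Z + Z*Z) = 3 - (Z + Z²) = 3 + (-Z - Z²) = 3 - Z - Z²)
z(F, J) = 5
v = 2062/5 (v = -⅗ + (-37 - 45*(-10)) = -⅗ + (-37 + 450) = -⅗ + 413 = 2062/5 ≈ 412.40)
W(10)*z(-6, 6) + v = (3 - 1*10 - 1*10²)*5 + 2062/5 = (3 - 10 - 1*100)*5 + 2062/5 = (3 - 10 - 100)*5 + 2062/5 = -107*5 + 2062/5 = -535 + 2062/5 = -613/5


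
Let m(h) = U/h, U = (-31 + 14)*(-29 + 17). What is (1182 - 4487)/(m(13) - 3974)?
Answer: 42965/51458 ≈ 0.83495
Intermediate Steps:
U = 204 (U = -17*(-12) = 204)
m(h) = 204/h
(1182 - 4487)/(m(13) - 3974) = (1182 - 4487)/(204/13 - 3974) = -3305/(204*(1/13) - 3974) = -3305/(204/13 - 3974) = -3305/(-51458/13) = -3305*(-13/51458) = 42965/51458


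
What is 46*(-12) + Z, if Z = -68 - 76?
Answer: -696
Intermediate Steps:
Z = -144
46*(-12) + Z = 46*(-12) - 144 = -552 - 144 = -696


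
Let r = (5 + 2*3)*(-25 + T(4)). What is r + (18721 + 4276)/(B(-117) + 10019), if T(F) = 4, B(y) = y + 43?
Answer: -174946/765 ≈ -228.69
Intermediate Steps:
B(y) = 43 + y
r = -231 (r = (5 + 2*3)*(-25 + 4) = (5 + 6)*(-21) = 11*(-21) = -231)
r + (18721 + 4276)/(B(-117) + 10019) = -231 + (18721 + 4276)/((43 - 117) + 10019) = -231 + 22997/(-74 + 10019) = -231 + 22997/9945 = -231 + 22997*(1/9945) = -231 + 1769/765 = -174946/765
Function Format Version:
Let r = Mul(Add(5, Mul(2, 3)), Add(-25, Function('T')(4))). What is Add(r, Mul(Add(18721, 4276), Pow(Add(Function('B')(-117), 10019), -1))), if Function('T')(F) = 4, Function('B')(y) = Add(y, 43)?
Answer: Rational(-174946, 765) ≈ -228.69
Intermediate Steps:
Function('B')(y) = Add(43, y)
r = -231 (r = Mul(Add(5, Mul(2, 3)), Add(-25, 4)) = Mul(Add(5, 6), -21) = Mul(11, -21) = -231)
Add(r, Mul(Add(18721, 4276), Pow(Add(Function('B')(-117), 10019), -1))) = Add(-231, Mul(Add(18721, 4276), Pow(Add(Add(43, -117), 10019), -1))) = Add(-231, Mul(22997, Pow(Add(-74, 10019), -1))) = Add(-231, Mul(22997, Pow(9945, -1))) = Add(-231, Mul(22997, Rational(1, 9945))) = Add(-231, Rational(1769, 765)) = Rational(-174946, 765)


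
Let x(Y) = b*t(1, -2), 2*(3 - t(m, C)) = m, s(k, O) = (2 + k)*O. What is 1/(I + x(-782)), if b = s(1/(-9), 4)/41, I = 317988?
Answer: 369/117337742 ≈ 3.1448e-6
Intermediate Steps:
s(k, O) = O*(2 + k)
t(m, C) = 3 - m/2
b = 68/369 (b = (4*(2 + 1/(-9)))/41 = (4*(2 - 1/9))*(1/41) = (4*(17/9))*(1/41) = (68/9)*(1/41) = 68/369 ≈ 0.18428)
x(Y) = 170/369 (x(Y) = 68*(3 - 1/2*1)/369 = 68*(3 - 1/2)/369 = (68/369)*(5/2) = 170/369)
1/(I + x(-782)) = 1/(317988 + 170/369) = 1/(117337742/369) = 369/117337742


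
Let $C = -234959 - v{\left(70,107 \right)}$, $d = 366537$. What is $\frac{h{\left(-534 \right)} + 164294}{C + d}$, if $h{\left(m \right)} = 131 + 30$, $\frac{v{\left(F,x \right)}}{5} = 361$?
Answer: $\frac{164455}{129773} \approx 1.2673$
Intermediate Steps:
$v{\left(F,x \right)} = 1805$ ($v{\left(F,x \right)} = 5 \cdot 361 = 1805$)
$h{\left(m \right)} = 161$
$C = -236764$ ($C = -234959 - 1805 = -236764$)
$\frac{h{\left(-534 \right)} + 164294}{C + d} = \frac{161 + 164294}{-236764 + 366537} = \frac{164455}{129773}$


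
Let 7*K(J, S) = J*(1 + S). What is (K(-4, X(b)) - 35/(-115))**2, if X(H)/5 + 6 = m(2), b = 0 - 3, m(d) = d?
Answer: 3229209/25921 ≈ 124.58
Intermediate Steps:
b = -3
X(H) = -20 (X(H) = -30 + 5*2 = -30 + 10 = -20)
K(J, S) = J*(1 + S)/7 (K(J, S) = (J*(1 + S))/7 = J*(1 + S)/7)
(K(-4, X(b)) - 35/(-115))**2 = ((1/7)*(-4)*(1 - 20) - 35/(-115))**2 = ((1/7)*(-4)*(-19) - 35*(-1/115))**2 = (76/7 + 7/23)**2 = (1797/161)**2 = 3229209/25921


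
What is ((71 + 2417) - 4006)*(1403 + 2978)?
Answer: -6650358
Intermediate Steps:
((71 + 2417) - 4006)*(1403 + 2978) = (2488 - 4006)*4381 = -1518*4381 = -6650358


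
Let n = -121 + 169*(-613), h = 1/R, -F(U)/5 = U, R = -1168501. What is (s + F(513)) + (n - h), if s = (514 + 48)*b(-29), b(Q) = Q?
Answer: -143236021080/1168501 ≈ -1.2258e+5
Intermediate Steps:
F(U) = -5*U
h = -1/1168501 (h = 1/(-1168501) = -1/1168501 ≈ -8.5580e-7)
n = -103718 (n = -121 - 103597 = -103718)
s = -16298 (s = (514 + 48)*(-29) = 562*(-29) = -16298)
(s + F(513)) + (n - h) = (-16298 - 5*513) + (-103718 - 1*(-1/1168501)) = (-16298 - 2565) + (-103718 + 1/1168501) = -18863 - 121194586717/1168501 = -143236021080/1168501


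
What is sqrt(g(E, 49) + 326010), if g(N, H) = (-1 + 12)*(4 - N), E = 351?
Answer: sqrt(322193) ≈ 567.62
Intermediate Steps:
g(N, H) = 44 - 11*N (g(N, H) = 11*(4 - N) = 44 - 11*N)
sqrt(g(E, 49) + 326010) = sqrt((44 - 11*351) + 326010) = sqrt((44 - 3861) + 326010) = sqrt(-3817 + 326010) = sqrt(322193)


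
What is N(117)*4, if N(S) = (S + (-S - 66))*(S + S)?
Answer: -61776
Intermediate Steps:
N(S) = -132*S (N(S) = (S + (-66 - S))*(2*S) = -132*S)
N(117)*4 = -132*117*4 = -15444*4 = -61776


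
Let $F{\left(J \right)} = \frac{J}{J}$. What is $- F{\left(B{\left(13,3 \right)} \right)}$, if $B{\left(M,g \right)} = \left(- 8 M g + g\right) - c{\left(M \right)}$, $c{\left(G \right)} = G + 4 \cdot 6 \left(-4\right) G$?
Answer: $-1$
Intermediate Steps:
$c{\left(G \right)} = - 95 G$ ($c{\left(G \right)} = G + 4 \left(- 24 G\right) = G - 96 G = - 95 G$)
$B{\left(M,g \right)} = g + 95 M - 8 M g$ ($B{\left(M,g \right)} = \left(- 8 M g + g\right) - - 95 M = \left(- 8 M g + g\right) + 95 M = \left(g - 8 M g\right) + 95 M = g + 95 M - 8 M g$)
$F{\left(J \right)} = 1$
$- F{\left(B{\left(13,3 \right)} \right)} = \left(-1\right) 1 = -1$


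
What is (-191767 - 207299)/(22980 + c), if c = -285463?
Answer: 399066/262483 ≈ 1.5203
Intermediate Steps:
(-191767 - 207299)/(22980 + c) = (-191767 - 207299)/(22980 - 285463) = -399066/(-262483) = -399066*(-1/262483) = 399066/262483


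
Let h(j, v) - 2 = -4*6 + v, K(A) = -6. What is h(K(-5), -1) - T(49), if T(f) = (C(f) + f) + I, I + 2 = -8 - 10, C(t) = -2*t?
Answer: 46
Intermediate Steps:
I = -20 (I = -2 + (-8 - 10) = -2 - 18 = -20)
h(j, v) = -22 + v (h(j, v) = 2 + (-4*6 + v) = 2 + (-24 + v) = -22 + v)
T(f) = -20 - f (T(f) = (-2*f + f) - 20 = -f - 20 = -20 - f)
h(K(-5), -1) - T(49) = (-22 - 1) - (-20 - 1*49) = -23 - (-20 - 49) = -23 - 1*(-69) = -23 + 69 = 46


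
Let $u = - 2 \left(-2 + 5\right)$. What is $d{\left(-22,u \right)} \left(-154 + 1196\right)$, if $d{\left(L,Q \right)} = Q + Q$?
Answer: $-12504$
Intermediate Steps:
$u = -6$ ($u = \left(-2\right) 3 = -6$)
$d{\left(L,Q \right)} = 2 Q$
$d{\left(-22,u \right)} \left(-154 + 1196\right) = 2 \left(-6\right) \left(-154 + 1196\right) = \left(-12\right) 1042 = -12504$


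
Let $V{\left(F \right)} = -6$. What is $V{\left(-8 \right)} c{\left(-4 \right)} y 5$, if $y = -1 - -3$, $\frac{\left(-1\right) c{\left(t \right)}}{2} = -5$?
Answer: $-600$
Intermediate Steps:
$c{\left(t \right)} = 10$ ($c{\left(t \right)} = \left(-2\right) \left(-5\right) = 10$)
$y = 2$ ($y = -1 + 3 = 2$)
$V{\left(-8 \right)} c{\left(-4 \right)} y 5 = - 6 \cdot 10 \cdot 2 \cdot 5 = - 6 \cdot 20 \cdot 5 = \left(-6\right) 100 = -600$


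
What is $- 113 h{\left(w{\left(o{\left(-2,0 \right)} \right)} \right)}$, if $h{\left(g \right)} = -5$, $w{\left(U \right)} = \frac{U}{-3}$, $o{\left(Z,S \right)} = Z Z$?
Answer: $565$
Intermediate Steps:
$o{\left(Z,S \right)} = Z^{2}$
$w{\left(U \right)} = - \frac{U}{3}$ ($w{\left(U \right)} = U \left(- \frac{1}{3}\right) = - \frac{U}{3}$)
$- 113 h{\left(w{\left(o{\left(-2,0 \right)} \right)} \right)} = \left(-113\right) \left(-5\right) = 565$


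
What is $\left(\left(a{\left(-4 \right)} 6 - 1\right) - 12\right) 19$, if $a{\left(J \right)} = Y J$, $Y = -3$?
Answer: $1121$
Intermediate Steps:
$a{\left(J \right)} = - 3 J$
$\left(\left(a{\left(-4 \right)} 6 - 1\right) - 12\right) 19 = \left(\left(\left(-3\right) \left(-4\right) 6 - 1\right) - 12\right) 19 = \left(\left(12 \cdot 6 - 1\right) - 12\right) 19 = \left(\left(72 - 1\right) - 12\right) 19 = \left(71 - 12\right) 19 = 59 \cdot 19 = 1121$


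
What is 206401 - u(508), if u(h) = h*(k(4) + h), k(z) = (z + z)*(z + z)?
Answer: -84175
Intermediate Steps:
k(z) = 4*z² (k(z) = (2*z)*(2*z) = 4*z²)
u(h) = h*(64 + h) (u(h) = h*(4*4² + h) = h*(4*16 + h) = h*(64 + h))
206401 - u(508) = 206401 - 508*(64 + 508) = 206401 - 508*572 = 206401 - 1*290576 = 206401 - 290576 = -84175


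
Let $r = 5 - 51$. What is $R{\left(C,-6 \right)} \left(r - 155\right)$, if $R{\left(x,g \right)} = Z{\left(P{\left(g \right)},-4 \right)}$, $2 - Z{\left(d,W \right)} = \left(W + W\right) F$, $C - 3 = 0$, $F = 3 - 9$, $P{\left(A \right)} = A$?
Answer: $9246$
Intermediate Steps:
$F = -6$ ($F = 3 - 9 = -6$)
$C = 3$ ($C = 3 + 0 = 3$)
$Z{\left(d,W \right)} = 2 + 12 W$ ($Z{\left(d,W \right)} = 2 - \left(W + W\right) \left(-6\right) = 2 - 2 W \left(-6\right) = 2 - - 12 W = 2 + 12 W$)
$r = -46$ ($r = 5 - 51 = -46$)
$R{\left(x,g \right)} = -46$ ($R{\left(x,g \right)} = 2 + 12 \left(-4\right) = 2 - 48 = -46$)
$R{\left(C,-6 \right)} \left(r - 155\right) = - 46 \left(-46 - 155\right) = \left(-46\right) \left(-201\right) = 9246$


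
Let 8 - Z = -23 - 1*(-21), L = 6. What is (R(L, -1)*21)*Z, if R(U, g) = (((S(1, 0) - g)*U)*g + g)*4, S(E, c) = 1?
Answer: -10920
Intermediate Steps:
R(U, g) = 4*g + 4*U*g*(1 - g) (R(U, g) = (((1 - g)*U)*g + g)*4 = ((U*(1 - g))*g + g)*4 = (U*g*(1 - g) + g)*4 = (g + U*g*(1 - g))*4 = 4*g + 4*U*g*(1 - g))
Z = 10 (Z = 8 - (-23 - 1*(-21)) = 8 - (-23 + 21) = 8 - 1*(-2) = 8 + 2 = 10)
(R(L, -1)*21)*Z = ((4*(-1)*(1 + 6 - 1*6*(-1)))*21)*10 = ((4*(-1)*(1 + 6 + 6))*21)*10 = ((4*(-1)*13)*21)*10 = -52*21*10 = -1092*10 = -10920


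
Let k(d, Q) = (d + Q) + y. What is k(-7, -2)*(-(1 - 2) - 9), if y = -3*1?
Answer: 96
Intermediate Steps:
y = -3
k(d, Q) = -3 + Q + d (k(d, Q) = (d + Q) - 3 = (Q + d) - 3 = -3 + Q + d)
k(-7, -2)*(-(1 - 2) - 9) = (-3 - 2 - 7)*(-(1 - 2) - 9) = -12*(-1*(-1) - 9) = -12*(1 - 9) = -12*(-8) = 96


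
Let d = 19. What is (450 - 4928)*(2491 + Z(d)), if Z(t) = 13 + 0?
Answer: -11212912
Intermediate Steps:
Z(t) = 13
(450 - 4928)*(2491 + Z(d)) = (450 - 4928)*(2491 + 13) = -4478*2504 = -11212912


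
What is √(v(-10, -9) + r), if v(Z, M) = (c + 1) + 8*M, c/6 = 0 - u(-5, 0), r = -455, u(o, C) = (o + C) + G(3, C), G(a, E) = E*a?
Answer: 4*I*√31 ≈ 22.271*I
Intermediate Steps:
u(o, C) = o + 4*C (u(o, C) = (o + C) + C*3 = (C + o) + 3*C = o + 4*C)
c = 30 (c = 6*(0 - (-5 + 4*0)) = 6*(0 - (-5 + 0)) = 6*(0 - 1*(-5)) = 6*(0 + 5) = 6*5 = 30)
v(Z, M) = 31 + 8*M (v(Z, M) = (30 + 1) + 8*M = 31 + 8*M)
√(v(-10, -9) + r) = √((31 + 8*(-9)) - 455) = √((31 - 72) - 455) = √(-41 - 455) = √(-496) = 4*I*√31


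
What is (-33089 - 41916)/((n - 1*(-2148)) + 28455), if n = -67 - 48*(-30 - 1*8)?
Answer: -15001/6472 ≈ -2.3178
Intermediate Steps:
n = 1757 (n = -67 - 48*(-30 - 8) = -67 - 48*(-38) = -67 + 1824 = 1757)
(-33089 - 41916)/((n - 1*(-2148)) + 28455) = (-33089 - 41916)/((1757 - 1*(-2148)) + 28455) = -75005/((1757 + 2148) + 28455) = -75005/(3905 + 28455) = -75005/32360 = -75005*1/32360 = -15001/6472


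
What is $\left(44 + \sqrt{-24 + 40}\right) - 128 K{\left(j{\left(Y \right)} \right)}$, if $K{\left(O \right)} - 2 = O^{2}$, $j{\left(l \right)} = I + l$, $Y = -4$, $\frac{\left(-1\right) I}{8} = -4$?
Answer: $-100560$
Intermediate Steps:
$I = 32$ ($I = \left(-8\right) \left(-4\right) = 32$)
$j{\left(l \right)} = 32 + l$
$K{\left(O \right)} = 2 + O^{2}$
$\left(44 + \sqrt{-24 + 40}\right) - 128 K{\left(j{\left(Y \right)} \right)} = \left(44 + \sqrt{-24 + 40}\right) - 128 \left(2 + \left(32 - 4\right)^{2}\right) = \left(44 + \sqrt{16}\right) - 128 \left(2 + 28^{2}\right) = \left(44 + 4\right) - 128 \left(2 + 784\right) = 48 - 100608 = -100560$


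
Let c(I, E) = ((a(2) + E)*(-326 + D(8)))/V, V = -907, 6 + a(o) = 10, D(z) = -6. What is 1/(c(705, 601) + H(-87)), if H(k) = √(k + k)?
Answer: 91090010/20243940263 - 822649*I*√174/40487880526 ≈ 0.0044996 - 0.00026802*I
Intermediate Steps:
a(o) = 4 (a(o) = -6 + 10 = 4)
H(k) = √2*√k (H(k) = √(2*k) = √2*√k)
c(I, E) = 1328/907 + 332*E/907 (c(I, E) = ((4 + E)*(-326 - 6))/(-907) = ((4 + E)*(-332))*(-1/907) = (-1328 - 332*E)*(-1/907) = 1328/907 + 332*E/907)
1/(c(705, 601) + H(-87)) = 1/((1328/907 + (332/907)*601) + √2*√(-87)) = 1/((1328/907 + 199532/907) + √2*(I*√87)) = 1/(200860/907 + I*√174)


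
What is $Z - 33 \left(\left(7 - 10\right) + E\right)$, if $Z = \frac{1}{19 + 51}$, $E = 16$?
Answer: $- \frac{30029}{70} \approx -428.99$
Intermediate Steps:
$Z = \frac{1}{70} \approx 0.014286$
$Z - 33 \left(\left(7 - 10\right) + E\right) = \frac{1}{70} - 33 \left(\left(7 - 10\right) + 16\right) = \frac{1}{70} - 33 \left(-3 + 16\right) = \frac{1}{70} - 429 = - \frac{30029}{70}$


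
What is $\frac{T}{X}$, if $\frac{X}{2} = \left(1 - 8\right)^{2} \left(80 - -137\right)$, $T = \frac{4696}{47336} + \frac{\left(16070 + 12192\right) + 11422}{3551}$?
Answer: $\frac{690655}{1302698554} \approx 0.00053017$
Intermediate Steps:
$T = \frac{236894665}{21011267}$ ($T = 4696 \cdot \frac{1}{47336} + \left(28262 + 11422\right) \frac{1}{3551} = \frac{587}{5917} + 39684 \cdot \frac{1}{3551} = \frac{587}{5917} + \frac{39684}{3551} = \frac{236894665}{21011267} \approx 11.275$)
$X = 21266$ ($X = 2 \left(1 - 8\right)^{2} \left(80 - -137\right) = 2 \left(-7\right)^{2} \left(80 + 137\right) = 2 \cdot 49 \cdot 217 = 2 \cdot 10633 = 21266$)
$\frac{T}{X} = \frac{236894665}{21011267 \cdot 21266} = \frac{236894665}{21011267} \cdot \frac{1}{21266} = \frac{690655}{1302698554}$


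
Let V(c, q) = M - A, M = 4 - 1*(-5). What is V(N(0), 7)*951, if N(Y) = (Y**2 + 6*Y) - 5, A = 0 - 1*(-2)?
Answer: 6657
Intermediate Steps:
A = 2 (A = 0 + 2 = 2)
M = 9 (M = 4 + 5 = 9)
N(Y) = -5 + Y**2 + 6*Y
V(c, q) = 7 (V(c, q) = 9 - 1*2 = 9 - 2 = 7)
V(N(0), 7)*951 = 7*951 = 6657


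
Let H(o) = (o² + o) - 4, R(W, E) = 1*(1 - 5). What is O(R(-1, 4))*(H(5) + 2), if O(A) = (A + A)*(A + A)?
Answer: 1792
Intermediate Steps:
R(W, E) = -4 (R(W, E) = 1*(-4) = -4)
H(o) = -4 + o + o² (H(o) = (o + o²) - 4 = -4 + o + o²)
O(A) = 4*A² (O(A) = (2*A)*(2*A) = 4*A²)
O(R(-1, 4))*(H(5) + 2) = (4*(-4)²)*((-4 + 5 + 5²) + 2) = (4*16)*((-4 + 5 + 25) + 2) = 64*(26 + 2) = 64*28 = 1792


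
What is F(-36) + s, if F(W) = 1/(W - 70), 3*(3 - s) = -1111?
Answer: 118717/318 ≈ 373.32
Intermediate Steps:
s = 1120/3 (s = 3 - ⅓*(-1111) = 3 + 1111/3 = 1120/3 ≈ 373.33)
F(W) = 1/(-70 + W)
F(-36) + s = 1/(-70 - 36) + 1120/3 = 1/(-106) + 1120/3 = -1/106 + 1120/3 = 118717/318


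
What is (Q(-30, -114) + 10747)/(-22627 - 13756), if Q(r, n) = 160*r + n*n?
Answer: -18943/36383 ≈ -0.52066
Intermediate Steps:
Q(r, n) = n² + 160*r (Q(r, n) = 160*r + n² = n² + 160*r)
(Q(-30, -114) + 10747)/(-22627 - 13756) = (((-114)² + 160*(-30)) + 10747)/(-22627 - 13756) = ((12996 - 4800) + 10747)/(-36383) = (8196 + 10747)*(-1/36383) = 18943*(-1/36383) = -18943/36383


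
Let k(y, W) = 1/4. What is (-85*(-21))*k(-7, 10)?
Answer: 1785/4 ≈ 446.25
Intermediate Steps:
k(y, W) = 1/4
(-85*(-21))*k(-7, 10) = -85*(-21)*(1/4) = 1785*(1/4) = 1785/4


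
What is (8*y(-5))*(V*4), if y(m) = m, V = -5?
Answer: 800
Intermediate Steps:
(8*y(-5))*(V*4) = (8*(-5))*(-5*4) = -40*(-20) = 800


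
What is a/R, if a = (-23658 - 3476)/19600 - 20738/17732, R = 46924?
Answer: -110950611/2038538101600 ≈ -5.4427e-5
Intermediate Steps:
a = -110950611/43443400 (a = -27134*1/19600 - 20738*1/17732 = -13567/9800 - 10369/8866 = -110950611/43443400 ≈ -2.5539)
a/R = -110950611/43443400/46924 = -110950611/43443400*1/46924 = -110950611/2038538101600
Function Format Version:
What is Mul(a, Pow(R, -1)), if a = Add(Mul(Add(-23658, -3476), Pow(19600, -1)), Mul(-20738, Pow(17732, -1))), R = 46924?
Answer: Rational(-110950611, 2038538101600) ≈ -5.4427e-5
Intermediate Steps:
a = Rational(-110950611, 43443400) (a = Add(Mul(-27134, Rational(1, 19600)), Mul(-20738, Rational(1, 17732))) = Add(Rational(-13567, 9800), Rational(-10369, 8866)) = Rational(-110950611, 43443400) ≈ -2.5539)
Mul(a, Pow(R, -1)) = Mul(Rational(-110950611, 43443400), Pow(46924, -1)) = Mul(Rational(-110950611, 43443400), Rational(1, 46924)) = Rational(-110950611, 2038538101600)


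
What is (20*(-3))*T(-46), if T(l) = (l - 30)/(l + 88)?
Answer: 760/7 ≈ 108.57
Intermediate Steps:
T(l) = (-30 + l)/(88 + l)
(20*(-3))*T(-46) = (20*(-3))*((-30 - 46)/(88 - 46)) = -60*(-76)/42 = -10*(-76)/7 = -60*(-38/21) = 760/7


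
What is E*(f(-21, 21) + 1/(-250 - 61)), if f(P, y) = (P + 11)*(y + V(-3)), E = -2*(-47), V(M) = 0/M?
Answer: -6139234/311 ≈ -19740.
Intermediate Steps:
V(M) = 0
E = 94
f(P, y) = y*(11 + P) (f(P, y) = (P + 11)*(y + 0) = (11 + P)*y = y*(11 + P))
E*(f(-21, 21) + 1/(-250 - 61)) = 94*(21*(11 - 21) + 1/(-250 - 61)) = 94*(21*(-10) + 1/(-311)) = 94*(-210 - 1/311) = 94*(-65311/311) = -6139234/311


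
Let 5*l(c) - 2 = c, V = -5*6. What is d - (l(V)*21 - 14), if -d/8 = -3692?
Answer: 148338/5 ≈ 29668.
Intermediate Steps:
d = 29536 (d = -8*(-3692) = 29536)
V = -30
l(c) = 2/5 + c/5
d - (l(V)*21 - 14) = 29536 - ((2/5 + (1/5)*(-30))*21 - 14) = 29536 - ((2/5 - 6)*21 - 14) = 29536 - (-28/5*21 - 14) = 29536 - (-588/5 - 14) = 29536 - 1*(-658/5) = 29536 + 658/5 = 148338/5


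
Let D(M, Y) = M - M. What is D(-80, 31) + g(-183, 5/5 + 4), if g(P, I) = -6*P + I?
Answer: 1103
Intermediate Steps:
g(P, I) = I - 6*P
D(M, Y) = 0
D(-80, 31) + g(-183, 5/5 + 4) = 0 + ((5/5 + 4) - 6*(-183)) = 0 + ((5*(1/5) + 4) + 1098) = 0 + ((1 + 4) + 1098) = 0 + (5 + 1098) = 0 + 1103 = 1103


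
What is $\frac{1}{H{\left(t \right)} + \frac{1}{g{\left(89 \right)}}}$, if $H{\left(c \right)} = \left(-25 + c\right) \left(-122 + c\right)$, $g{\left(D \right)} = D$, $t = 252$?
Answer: $\frac{89}{2626391} \approx 3.3887 \cdot 10^{-5}$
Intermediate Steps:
$H{\left(c \right)} = \left(-122 + c\right) \left(-25 + c\right)$
$\frac{1}{H{\left(t \right)} + \frac{1}{g{\left(89 \right)}}} = \frac{1}{\left(3050 + 252^{2} - 37044\right) + \frac{1}{89}} = \frac{1}{\left(3050 + 63504 - 37044\right) + \frac{1}{89}} = \frac{1}{29510 + \frac{1}{89}} = \frac{1}{\frac{2626391}{89}} = \frac{89}{2626391}$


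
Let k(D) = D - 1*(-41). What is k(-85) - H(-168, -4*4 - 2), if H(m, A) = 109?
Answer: -153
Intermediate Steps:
k(D) = 41 + D (k(D) = D + 41 = 41 + D)
k(-85) - H(-168, -4*4 - 2) = (41 - 85) - 1*109 = -44 - 109 = -153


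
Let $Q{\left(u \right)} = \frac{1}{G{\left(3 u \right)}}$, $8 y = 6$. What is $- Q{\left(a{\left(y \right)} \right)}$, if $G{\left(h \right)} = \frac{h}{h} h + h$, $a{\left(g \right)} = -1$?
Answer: $\frac{1}{6} \approx 0.16667$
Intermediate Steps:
$y = \frac{3}{4}$ ($y = \frac{1}{8} \cdot 6 = \frac{3}{4} \approx 0.75$)
$G{\left(h \right)} = 2 h$ ($G{\left(h \right)} = 1 h + h = h + h = 2 h$)
$Q{\left(u \right)} = \frac{1}{6 u}$ ($Q{\left(u \right)} = \frac{1}{2 \cdot 3 u} = \frac{1}{6 u}$)
$- Q{\left(a{\left(y \right)} \right)} = - \frac{1}{6 \left(-1\right)} = - \frac{-1}{6} = \left(-1\right) \left(- \frac{1}{6}\right) = \frac{1}{6}$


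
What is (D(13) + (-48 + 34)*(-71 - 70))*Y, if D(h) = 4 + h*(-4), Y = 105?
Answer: 202230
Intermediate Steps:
D(h) = 4 - 4*h
(D(13) + (-48 + 34)*(-71 - 70))*Y = ((4 - 4*13) + (-48 + 34)*(-71 - 70))*105 = ((4 - 52) - 14*(-141))*105 = (-48 + 1974)*105 = 1926*105 = 202230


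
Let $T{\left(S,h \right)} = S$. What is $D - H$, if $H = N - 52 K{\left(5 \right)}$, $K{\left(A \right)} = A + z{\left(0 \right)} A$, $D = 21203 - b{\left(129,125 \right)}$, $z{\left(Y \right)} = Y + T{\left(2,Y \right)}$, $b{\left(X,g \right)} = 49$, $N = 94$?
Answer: $21840$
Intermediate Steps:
$z{\left(Y \right)} = 2 + Y$ ($z{\left(Y \right)} = Y + 2 = 2 + Y$)
$D = 21154$ ($D = 21203 - 49 = 21154$)
$K{\left(A \right)} = 3 A$ ($K{\left(A \right)} = A + \left(2 + 0\right) A = A + 2 A = 3 A$)
$H = -686$ ($H = 94 - 52 \cdot 3 \cdot 5 = 94 - 780 = -686$)
$D - H = 21154 - -686 = 21154 + 686 = 21840$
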